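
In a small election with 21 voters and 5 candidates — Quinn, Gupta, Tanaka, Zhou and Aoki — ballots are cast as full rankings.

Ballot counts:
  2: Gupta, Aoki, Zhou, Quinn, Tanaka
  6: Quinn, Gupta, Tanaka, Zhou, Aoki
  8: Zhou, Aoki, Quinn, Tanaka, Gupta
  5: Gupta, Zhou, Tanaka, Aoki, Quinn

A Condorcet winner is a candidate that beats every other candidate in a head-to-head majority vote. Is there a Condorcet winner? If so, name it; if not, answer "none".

Head-to-head results (21 voters):
Quinn vs Gupta: Quinn is ranked higher on 6+8 = 14 ballots, Gupta on 7. Quinn wins 14–7.
Quinn–Tanaka: Quinn 16–5.
Quinn vs Zhou: Quinn is ranked higher on 6 ballots, Zhou on 15. Zhou wins 15–6.
Quinn vs Aoki: 6 for Quinn, 15 for Aoki — Aoki by 15–6.
Gupta vs Tanaka: 2+6+5 = 13 for Gupta, 8 for Tanaka — Gupta by 13–8.
Gupta vs Zhou: 2+6+5 = 13 for Gupta, 8 for Zhou — Gupta by 13–8.
Gupta–Aoki: Gupta 13–8.
Tanaka vs Zhou: 6 to 15, Zhou.
Tanaka vs Aoki: Tanaka wins 11–10.
Zhou–Aoki: Zhou 19–2.
Every candidate loses at least once (Quinn loses to Zhou; Gupta loses to Quinn; Tanaka loses to Quinn; Zhou loses to Gupta; Aoki loses to Gupta). The majority relation contains the cycle Quinn > Gupta > Zhou > Quinn, so there is no Condorcet winner.

none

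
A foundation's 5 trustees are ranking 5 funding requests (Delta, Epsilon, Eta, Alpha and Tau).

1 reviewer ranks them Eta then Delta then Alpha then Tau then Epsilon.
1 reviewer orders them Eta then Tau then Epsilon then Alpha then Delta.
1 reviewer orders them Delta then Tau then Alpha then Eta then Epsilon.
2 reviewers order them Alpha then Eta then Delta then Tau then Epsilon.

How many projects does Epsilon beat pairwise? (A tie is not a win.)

0

Epsilon against each rival (5 reviewers):
Epsilon vs Delta: 1 to 4, Delta.
Epsilon vs Eta: Eta, 5–0.
Epsilon vs Alpha: 1 for Epsilon, 4 for Alpha — Alpha by 4–1.
Epsilon vs Tau: Tau wins 5–0.
Epsilon beats no one; loses to Delta, Eta, Alpha, Tau — 0 pairwise wins.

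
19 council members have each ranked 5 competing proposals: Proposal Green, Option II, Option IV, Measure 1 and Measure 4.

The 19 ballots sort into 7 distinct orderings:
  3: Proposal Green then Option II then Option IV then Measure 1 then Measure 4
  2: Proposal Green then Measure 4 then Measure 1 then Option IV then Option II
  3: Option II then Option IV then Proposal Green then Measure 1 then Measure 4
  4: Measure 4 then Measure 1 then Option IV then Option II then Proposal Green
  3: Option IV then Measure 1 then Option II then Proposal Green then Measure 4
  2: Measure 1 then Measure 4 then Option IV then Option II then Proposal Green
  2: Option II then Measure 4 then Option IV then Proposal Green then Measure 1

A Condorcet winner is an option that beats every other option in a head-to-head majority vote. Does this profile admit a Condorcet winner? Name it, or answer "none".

Head-to-head results (19 council members):
Proposal Green vs Option II: Proposal Green is ranked higher on 3+2 = 5 ballots, Option II on 14. Option II wins 14–5.
Proposal Green vs Option IV: Proposal Green is ranked higher on 3+2 = 5 ballots, Option IV on 14. Option IV wins 14–5.
Proposal Green vs Measure 1: Proposal Green is ranked higher on 3+2+3+2 = 10 ballots, Measure 1 on 9. Proposal Green wins 10–9.
Proposal Green vs Measure 4: Proposal Green, 11–8.
Option II–Option IV: Option IV 11–8.
Option II vs Measure 1: 3+3+2 = 8 for Option II, 11 for Measure 1 — Measure 1 by 11–8.
Option II vs Measure 4: Option II, 11–8.
Option IV–Measure 1: Option IV 11–8.
Option IV vs Measure 4: Measure 4, 10–9.
Measure 1 vs Measure 4: Measure 1, 11–8.
Every option loses at least once (Proposal Green loses to Option II; Option II loses to Option IV; Option IV loses to Measure 4; Measure 1 loses to Proposal Green; Measure 4 loses to Proposal Green). The majority relation contains the cycle Proposal Green beats Measure 1 beats Option II beats Proposal Green, so there is no Condorcet winner.

none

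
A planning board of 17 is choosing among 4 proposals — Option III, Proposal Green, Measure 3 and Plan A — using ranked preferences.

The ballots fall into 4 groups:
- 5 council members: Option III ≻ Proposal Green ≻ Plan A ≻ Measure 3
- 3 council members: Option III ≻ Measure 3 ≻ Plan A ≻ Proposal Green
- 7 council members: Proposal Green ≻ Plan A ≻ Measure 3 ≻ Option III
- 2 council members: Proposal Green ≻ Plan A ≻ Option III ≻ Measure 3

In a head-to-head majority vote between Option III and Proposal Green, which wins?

Proposal Green

Ballots ranking Option III above Proposal Green: 5 + 3 = 8.
Ballots ranking Proposal Green above Option III: 17 − 8 = 9.
Proposal Green wins the head-to-head 9–8.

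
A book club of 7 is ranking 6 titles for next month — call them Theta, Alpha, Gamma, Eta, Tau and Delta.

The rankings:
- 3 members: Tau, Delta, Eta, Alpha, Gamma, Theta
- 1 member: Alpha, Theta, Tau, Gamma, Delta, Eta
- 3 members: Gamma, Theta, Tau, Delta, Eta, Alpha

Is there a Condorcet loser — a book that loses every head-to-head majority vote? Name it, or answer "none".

Pairwise majorities:
Theta vs Alpha: 3 to 4, Alpha.
Theta vs Gamma: Gamma wins 6–1.
Theta vs Eta: Theta preferred on 1+3 = 4 ballots; Theta wins 4–3.
Theta vs Tau: Theta is ranked higher on 1+3 = 4 ballots, Tau on 3. Theta wins 4–3.
Theta vs Delta: Theta is ranked higher on 1+3 = 4 ballots, Delta on 3. Theta wins 4–3.
Alpha vs Gamma: Alpha wins 4–3.
Alpha vs Eta: Alpha is ranked higher on 1 ballot, Eta on 6. Eta wins 6–1.
Alpha vs Tau: Alpha preferred on 1 ballot; Tau wins 6–1.
Alpha–Delta: Delta 6–1.
Gamma vs Eta: Gamma wins 4–3.
Gamma vs Tau: Tau, 4–3.
Gamma vs Delta: Gamma, 4–3.
Eta vs Tau: 0 to 7, Tau.
Eta vs Delta: Delta, 7–0.
Tau vs Delta: Tau is ranked higher on 3+1+3 = 7 ballots, Delta on 0. Tau wins 7–0.
Each book has at least one pairwise win (Theta beats Eta; Alpha beats Theta; Gamma beats Theta; Eta beats Alpha; Tau beats Alpha; Delta beats Alpha) — no Condorcet loser.

none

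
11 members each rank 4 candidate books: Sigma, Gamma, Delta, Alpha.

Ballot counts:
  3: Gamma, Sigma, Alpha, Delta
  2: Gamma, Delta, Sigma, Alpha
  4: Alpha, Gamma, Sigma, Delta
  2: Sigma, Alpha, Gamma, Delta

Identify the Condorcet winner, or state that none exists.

none

Head-to-head results (11 members):
Sigma vs Gamma: Sigma preferred on 2 ballots; Gamma wins 9–2.
Sigma vs Delta: 9 to 2, Sigma.
Sigma vs Alpha: 7 to 4, Sigma.
Gamma vs Delta: 11 to 0, Gamma.
Gamma vs Alpha: Gamma is ranked higher on 3+2 = 5 ballots, Alpha on 6. Alpha wins 6–5.
Delta vs Alpha: Delta is ranked higher on 2 ballots, Alpha on 9. Alpha wins 9–2.
Each book drops at least one matchup (Sigma loses to Gamma; Gamma loses to Alpha; Delta loses to Sigma; Alpha loses to Sigma); the cycle Sigma → Alpha → Gamma → Sigma rules out a Condorcet winner.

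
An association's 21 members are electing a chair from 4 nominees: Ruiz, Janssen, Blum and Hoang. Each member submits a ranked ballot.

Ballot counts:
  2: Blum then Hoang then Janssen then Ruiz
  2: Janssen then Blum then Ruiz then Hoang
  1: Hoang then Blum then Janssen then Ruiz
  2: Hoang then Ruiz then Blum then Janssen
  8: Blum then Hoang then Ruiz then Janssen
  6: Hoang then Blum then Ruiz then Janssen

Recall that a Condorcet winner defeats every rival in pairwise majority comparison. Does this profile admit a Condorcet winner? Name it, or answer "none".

Pairwise majorities:
Ruiz–Janssen: Ruiz 16–5.
Ruiz vs Blum: Blum wins 19–2.
Ruiz–Hoang: Hoang 19–2.
Janssen–Blum: Blum 19–2.
Janssen vs Hoang: Hoang wins 19–2.
Blum vs Hoang: Blum, 12–9.
Blum beats each of Ruiz, Janssen, Hoang — Blum is the Condorcet winner.

Blum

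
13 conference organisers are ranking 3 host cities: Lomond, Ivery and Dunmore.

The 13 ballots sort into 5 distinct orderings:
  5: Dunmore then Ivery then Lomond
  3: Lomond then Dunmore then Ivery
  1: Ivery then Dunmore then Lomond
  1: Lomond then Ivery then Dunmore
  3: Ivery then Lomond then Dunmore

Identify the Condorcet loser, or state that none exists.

Head-to-head results (13 organisers):
Lomond vs Ivery: 3+1 = 4 for Lomond, 9 for Ivery — Ivery by 9–4.
Lomond vs Dunmore: Lomond is ranked higher on 3+1+3 = 7 ballots, Dunmore on 6. Lomond wins 7–6.
Ivery vs Dunmore: Ivery preferred on 1+1+3 = 5 ballots; Dunmore wins 8–5.
Every city wins at least one matchup (Lomond beats Dunmore; Ivery beats Lomond; Dunmore beats Ivery), so there is no Condorcet loser.

none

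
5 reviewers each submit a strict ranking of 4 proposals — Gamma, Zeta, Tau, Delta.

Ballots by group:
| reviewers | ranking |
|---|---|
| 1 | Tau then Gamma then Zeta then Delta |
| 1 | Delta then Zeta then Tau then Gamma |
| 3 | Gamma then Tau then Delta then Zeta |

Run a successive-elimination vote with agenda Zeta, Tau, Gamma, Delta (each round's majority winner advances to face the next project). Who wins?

Gamma

Round 1: Zeta vs Tau — 1–4, Tau advances.
Round 2: Tau vs Gamma — 2–3, Gamma advances.
Round 3: Gamma vs Delta — 4–1, Gamma advances.
Gamma survives the agenda.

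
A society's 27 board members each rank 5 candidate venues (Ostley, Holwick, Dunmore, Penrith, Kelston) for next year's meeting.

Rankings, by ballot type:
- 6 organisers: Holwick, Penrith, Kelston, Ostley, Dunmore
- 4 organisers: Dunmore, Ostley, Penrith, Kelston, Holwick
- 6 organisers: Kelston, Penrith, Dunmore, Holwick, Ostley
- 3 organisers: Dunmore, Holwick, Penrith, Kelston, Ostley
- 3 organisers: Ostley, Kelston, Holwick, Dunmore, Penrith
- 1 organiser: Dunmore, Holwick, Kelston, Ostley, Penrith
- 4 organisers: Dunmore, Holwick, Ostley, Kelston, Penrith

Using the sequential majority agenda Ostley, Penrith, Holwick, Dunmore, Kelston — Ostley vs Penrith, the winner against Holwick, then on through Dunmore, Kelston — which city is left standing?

Kelston

Round 1: Ostley vs Penrith — 12–15, Penrith advances.
Round 2: Penrith vs Holwick — 10–17, Holwick advances.
Round 3: Holwick vs Dunmore — 9–18, Dunmore advances.
Round 4: Dunmore vs Kelston — 12–15, Kelston advances.
Kelston survives the agenda.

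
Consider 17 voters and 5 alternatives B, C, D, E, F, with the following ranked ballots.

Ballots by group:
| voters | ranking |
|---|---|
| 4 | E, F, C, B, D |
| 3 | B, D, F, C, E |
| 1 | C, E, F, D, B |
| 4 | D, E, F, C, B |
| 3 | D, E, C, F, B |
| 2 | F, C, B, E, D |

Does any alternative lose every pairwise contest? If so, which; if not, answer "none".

none

Head-to-head results (17 voters):
B–C: C 14–3.
B vs D: 4+3+2 = 9 for B, 8 for D — B by 9–8.
B vs E: E wins 12–5.
B–F: F 14–3.
C vs D: D, 10–7.
C vs E: 6 to 11, E.
C vs F: 1+3 = 4 for C, 13 for F — F by 13–4.
D vs E: 3+4+3 = 10 for D, 7 for E — D by 10–7.
D vs F: D is ranked higher on 3+4+3 = 10 ballots, F on 7. D wins 10–7.
E vs F: E preferred on 4+1+4+3 = 12 ballots; E wins 12–5.
Every alternative wins at least one matchup (B beats D; C beats B; D beats C; E beats B; F beats B), so there is no Condorcet loser.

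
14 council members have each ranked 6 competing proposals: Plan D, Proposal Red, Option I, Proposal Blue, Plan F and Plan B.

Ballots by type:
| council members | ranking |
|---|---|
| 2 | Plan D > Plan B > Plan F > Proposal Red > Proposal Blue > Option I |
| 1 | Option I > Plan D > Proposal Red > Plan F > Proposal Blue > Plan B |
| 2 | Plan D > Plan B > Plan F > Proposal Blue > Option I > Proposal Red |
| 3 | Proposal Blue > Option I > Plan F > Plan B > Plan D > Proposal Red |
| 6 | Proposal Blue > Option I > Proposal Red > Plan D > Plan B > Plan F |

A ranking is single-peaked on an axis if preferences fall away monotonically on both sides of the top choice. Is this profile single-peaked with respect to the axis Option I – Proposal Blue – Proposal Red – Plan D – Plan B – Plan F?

Axis positions: Option I=1, Proposal Blue=2, Proposal Red=3, Plan D=4, Plan B=5, Plan F=6.
Type 1 (peak Plan D at position 4): ranking walks positions 4-5-6-3-2-1, expanding outward from the peak — single-peaked.
Type 2: ranking walks positions 1-4-3-6-2-5; Plan D is ranked above Proposal Blue even though Proposal Blue lies between Plan D and the peak Option I on the axis — preferences dip and rise again. Not single-peaked.
Type 3: ranking walks positions 4-5-6-2-1-3; Proposal Blue is ranked above Proposal Red even though Proposal Red lies between Proposal Blue and the peak Plan D on the axis — preferences dip and rise again. Not single-peaked.
Type 4: ranking walks positions 2-1-6-5-4-3; Plan F is ranked above Proposal Red even though Proposal Red lies between Plan F and the peak Proposal Blue on the axis — preferences dip and rise again. Not single-peaked.
Type 5 (peak Proposal Blue at position 2): ranking walks positions 2-1-3-4-5-6, expanding outward from the peak — single-peaked.
Type 2 violates single-peakedness, so the profile is not single-peaked on this axis.

no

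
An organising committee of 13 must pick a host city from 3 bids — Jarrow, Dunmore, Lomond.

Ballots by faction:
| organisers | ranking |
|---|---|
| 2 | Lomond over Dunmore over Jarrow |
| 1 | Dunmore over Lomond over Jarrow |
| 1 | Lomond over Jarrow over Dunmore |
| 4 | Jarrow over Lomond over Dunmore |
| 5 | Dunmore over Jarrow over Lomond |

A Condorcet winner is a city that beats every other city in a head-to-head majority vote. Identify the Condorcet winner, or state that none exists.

none

Head-to-head results (13 organisers):
Jarrow vs Dunmore: 1+4 = 5 for Jarrow, 8 for Dunmore — Dunmore by 8–5.
Jarrow vs Lomond: 9 to 4, Jarrow.
Dunmore vs Lomond: 1+5 = 6 for Dunmore, 7 for Lomond — Lomond by 7–6.
Each city drops at least one matchup (Jarrow loses to Dunmore; Dunmore loses to Lomond; Lomond loses to Jarrow); the cycle Jarrow > Lomond > Dunmore > Jarrow rules out a Condorcet winner.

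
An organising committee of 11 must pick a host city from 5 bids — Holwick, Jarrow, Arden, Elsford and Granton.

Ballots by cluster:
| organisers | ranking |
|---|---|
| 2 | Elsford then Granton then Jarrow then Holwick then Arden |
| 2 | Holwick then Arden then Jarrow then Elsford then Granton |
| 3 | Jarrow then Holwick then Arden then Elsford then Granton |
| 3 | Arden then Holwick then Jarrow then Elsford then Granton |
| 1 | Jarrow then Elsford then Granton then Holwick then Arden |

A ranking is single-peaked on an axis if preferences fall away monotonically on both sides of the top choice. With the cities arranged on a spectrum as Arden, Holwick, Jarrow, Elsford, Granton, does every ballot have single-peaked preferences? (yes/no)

Axis positions: Arden=1, Holwick=2, Jarrow=3, Elsford=4, Granton=5.
Cluster 1 (peak Elsford at position 4): ranking walks positions 4-5-3-2-1, expanding outward from the peak — single-peaked.
Cluster 2 (peak Holwick at position 2): ranking walks positions 2-1-3-4-5, expanding outward from the peak — single-peaked.
Cluster 3 (peak Jarrow at position 3): ranking walks positions 3-2-1-4-5, expanding outward from the peak — single-peaked.
Cluster 4 (peak Arden at position 1): ranking walks positions 1-2-3-4-5, expanding outward from the peak — single-peaked.
Cluster 5 (peak Jarrow at position 3): ranking walks positions 3-4-5-2-1, expanding outward from the peak — single-peaked.
Every ranking is single-peaked on this axis.

yes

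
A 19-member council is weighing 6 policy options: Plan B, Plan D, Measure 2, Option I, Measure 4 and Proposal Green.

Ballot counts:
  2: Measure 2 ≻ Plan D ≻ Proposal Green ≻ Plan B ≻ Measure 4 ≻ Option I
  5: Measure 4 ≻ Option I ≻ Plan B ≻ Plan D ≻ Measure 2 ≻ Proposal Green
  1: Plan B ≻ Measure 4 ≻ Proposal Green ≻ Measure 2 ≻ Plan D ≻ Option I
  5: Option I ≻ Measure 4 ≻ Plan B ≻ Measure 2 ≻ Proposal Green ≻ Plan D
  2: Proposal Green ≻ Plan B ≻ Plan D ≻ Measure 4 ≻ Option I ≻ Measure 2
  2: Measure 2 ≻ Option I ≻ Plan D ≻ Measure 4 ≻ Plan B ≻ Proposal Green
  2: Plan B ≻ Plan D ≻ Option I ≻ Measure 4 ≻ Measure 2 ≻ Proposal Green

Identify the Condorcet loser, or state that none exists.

Proposal Green

Pairwise majorities:
Plan B vs Plan D: Plan B, 15–4.
Plan B vs Measure 2: Plan B, 15–4.
Plan B vs Option I: Plan B preferred on 2+1+2+2 = 7 ballots; Option I wins 12–7.
Plan B vs Measure 4: Measure 4 wins 12–7.
Plan B vs Proposal Green: Plan B wins 15–4.
Plan D vs Measure 2: 9 to 10, Measure 2.
Plan D vs Option I: Plan D is ranked higher on 2+1+2+2 = 7 ballots, Option I on 12. Option I wins 12–7.
Plan D vs Measure 4: Plan D is ranked higher on 2+2+2+2 = 8 ballots, Measure 4 on 11. Measure 4 wins 11–8.
Plan D–Proposal Green: Plan D 11–8.
Measure 2 vs Option I: Option I, 14–5.
Measure 2 vs Measure 4: Measure 2 preferred on 2+2 = 4 ballots; Measure 4 wins 15–4.
Measure 2 vs Proposal Green: Measure 2 preferred on 2+5+5+2+2 = 16 ballots; Measure 2 wins 16–3.
Option I–Measure 4: Measure 4 10–9.
Option I vs Proposal Green: Option I, 14–5.
Measure 4 vs Proposal Green: Measure 4 preferred on 5+1+5+2+2 = 15 ballots; Measure 4 wins 15–4.
Proposal Green loses to every other option — it is the Condorcet loser.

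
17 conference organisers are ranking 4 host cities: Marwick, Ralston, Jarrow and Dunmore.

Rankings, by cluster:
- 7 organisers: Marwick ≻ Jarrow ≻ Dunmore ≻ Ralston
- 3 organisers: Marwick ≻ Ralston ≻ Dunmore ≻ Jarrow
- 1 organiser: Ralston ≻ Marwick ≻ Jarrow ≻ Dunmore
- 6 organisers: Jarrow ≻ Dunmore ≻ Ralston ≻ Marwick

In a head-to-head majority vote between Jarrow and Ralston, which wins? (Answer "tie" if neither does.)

Ballots ranking Jarrow above Ralston: 7 + 6 = 13.
Ballots ranking Ralston above Jarrow: 17 − 13 = 4.
Jarrow wins the head-to-head 13–4.

Jarrow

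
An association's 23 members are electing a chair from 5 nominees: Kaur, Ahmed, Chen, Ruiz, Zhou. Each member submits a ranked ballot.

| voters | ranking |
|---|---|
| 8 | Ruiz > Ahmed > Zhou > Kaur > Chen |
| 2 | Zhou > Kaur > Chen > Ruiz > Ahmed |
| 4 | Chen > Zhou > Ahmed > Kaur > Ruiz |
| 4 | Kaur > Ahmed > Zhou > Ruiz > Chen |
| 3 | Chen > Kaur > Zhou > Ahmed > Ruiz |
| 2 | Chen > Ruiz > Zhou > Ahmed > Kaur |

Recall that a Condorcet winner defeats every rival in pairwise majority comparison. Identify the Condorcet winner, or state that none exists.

none

Pairwise majorities:
Kaur vs Ahmed: 9 to 14, Ahmed.
Kaur vs Chen: 14 to 9, Kaur.
Kaur vs Ruiz: 13 to 10, Kaur.
Kaur vs Zhou: Zhou wins 16–7.
Ahmed vs Chen: 12 to 11, Ahmed.
Ahmed vs Ruiz: 11 to 12, Ruiz.
Ahmed vs Zhou: Ahmed is ranked higher on 8+4 = 12 ballots, Zhou on 11. Ahmed wins 12–11.
Chen vs Ruiz: Chen is ranked higher on 2+4+3+2 = 11 ballots, Ruiz on 12. Ruiz wins 12–11.
Chen–Zhou: Zhou 14–9.
Ruiz vs Zhou: Ruiz preferred on 8+2 = 10 ballots; Zhou wins 13–10.
Each candidate drops at least one matchup (Kaur loses to Ahmed; Ahmed loses to Ruiz; Chen loses to Kaur; Ruiz loses to Kaur; Zhou loses to Ahmed); the cycle Kaur → Ruiz → Ahmed → Kaur rules out a Condorcet winner.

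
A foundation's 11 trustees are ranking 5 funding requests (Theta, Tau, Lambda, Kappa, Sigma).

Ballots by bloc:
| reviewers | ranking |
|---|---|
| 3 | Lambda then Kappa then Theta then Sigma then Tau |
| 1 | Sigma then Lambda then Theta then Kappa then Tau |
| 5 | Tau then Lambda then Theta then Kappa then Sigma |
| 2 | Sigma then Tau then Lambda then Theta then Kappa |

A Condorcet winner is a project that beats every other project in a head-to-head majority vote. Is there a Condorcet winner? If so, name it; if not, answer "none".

none

Pairwise majorities:
Theta–Tau: Tau 7–4.
Theta vs Lambda: Lambda wins 11–0.
Theta vs Kappa: Theta wins 8–3.
Theta–Sigma: Theta 8–3.
Tau–Lambda: Tau 7–4.
Tau–Kappa: Tau 7–4.
Tau vs Sigma: Sigma, 6–5.
Lambda vs Kappa: Lambda wins 11–0.
Lambda vs Sigma: Lambda wins 8–3.
Kappa vs Sigma: Kappa, 8–3.
Every project loses at least once (Theta loses to Tau; Tau loses to Sigma; Lambda loses to Tau; Kappa loses to Theta; Sigma loses to Theta). The majority relation contains the cycle Theta → Sigma → Tau → Theta, so there is no Condorcet winner.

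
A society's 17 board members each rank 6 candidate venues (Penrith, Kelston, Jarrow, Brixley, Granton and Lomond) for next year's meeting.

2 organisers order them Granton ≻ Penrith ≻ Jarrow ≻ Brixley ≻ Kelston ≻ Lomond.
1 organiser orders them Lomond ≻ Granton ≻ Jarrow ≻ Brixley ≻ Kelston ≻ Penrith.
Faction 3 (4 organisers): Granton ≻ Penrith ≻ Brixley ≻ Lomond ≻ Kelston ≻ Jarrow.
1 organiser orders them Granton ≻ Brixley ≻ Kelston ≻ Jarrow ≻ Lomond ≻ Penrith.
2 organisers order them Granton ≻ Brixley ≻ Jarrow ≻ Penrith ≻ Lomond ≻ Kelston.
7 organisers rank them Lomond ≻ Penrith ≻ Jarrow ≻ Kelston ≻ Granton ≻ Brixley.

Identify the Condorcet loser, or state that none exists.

Pairwise majorities:
Penrith–Kelston: Penrith 15–2.
Penrith vs Jarrow: 2+4+7 = 13 for Penrith, 4 for Jarrow — Penrith by 13–4.
Penrith vs Brixley: 2+4+7 = 13 for Penrith, 4 for Brixley — Penrith by 13–4.
Penrith–Granton: Granton 10–7.
Penrith vs Lomond: 8 to 9, Lomond.
Kelston vs Jarrow: 4+1 = 5 for Kelston, 12 for Jarrow — Jarrow by 12–5.
Kelston vs Brixley: Kelston preferred on 7 ballots; Brixley wins 10–7.
Kelston vs Granton: 7 for Kelston, 10 for Granton — Granton by 10–7.
Kelston vs Lomond: Lomond, 14–3.
Jarrow vs Brixley: 10 to 7, Jarrow.
Jarrow vs Granton: 7 for Jarrow, 10 for Granton — Granton by 10–7.
Jarrow vs Lomond: 2+1+2 = 5 for Jarrow, 12 for Lomond — Lomond by 12–5.
Brixley vs Granton: Brixley preferred on 0 ballots; Granton wins 17–0.
Brixley vs Lomond: Brixley is ranked higher on 2+4+1+2 = 9 ballots, Lomond on 8. Brixley wins 9–8.
Granton vs Lomond: Granton preferred on 2+4+1+2 = 9 ballots; Granton wins 9–8.
Kelston is beaten in every head-to-head and is the Condorcet loser.

Kelston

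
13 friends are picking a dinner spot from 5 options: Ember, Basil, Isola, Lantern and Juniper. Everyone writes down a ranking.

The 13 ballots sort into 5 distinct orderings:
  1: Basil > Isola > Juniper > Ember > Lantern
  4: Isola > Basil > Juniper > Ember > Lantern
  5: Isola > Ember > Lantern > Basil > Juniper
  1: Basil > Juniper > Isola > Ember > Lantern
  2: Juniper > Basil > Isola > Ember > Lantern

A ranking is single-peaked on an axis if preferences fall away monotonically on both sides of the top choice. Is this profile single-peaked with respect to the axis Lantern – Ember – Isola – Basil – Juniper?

yes

Axis positions: Lantern=1, Ember=2, Isola=3, Basil=4, Juniper=5.
Group 1 (peak Basil at position 4): ranking walks positions 4-3-5-2-1, expanding outward from the peak — single-peaked.
Group 2 (peak Isola at position 3): ranking walks positions 3-4-5-2-1, expanding outward from the peak — single-peaked.
Group 3 (peak Isola at position 3): ranking walks positions 3-2-1-4-5, expanding outward from the peak — single-peaked.
Group 4 (peak Basil at position 4): ranking walks positions 4-5-3-2-1, expanding outward from the peak — single-peaked.
Group 5 (peak Juniper at position 5): ranking walks positions 5-4-3-2-1, expanding outward from the peak — single-peaked.
Every ranking is single-peaked on this axis.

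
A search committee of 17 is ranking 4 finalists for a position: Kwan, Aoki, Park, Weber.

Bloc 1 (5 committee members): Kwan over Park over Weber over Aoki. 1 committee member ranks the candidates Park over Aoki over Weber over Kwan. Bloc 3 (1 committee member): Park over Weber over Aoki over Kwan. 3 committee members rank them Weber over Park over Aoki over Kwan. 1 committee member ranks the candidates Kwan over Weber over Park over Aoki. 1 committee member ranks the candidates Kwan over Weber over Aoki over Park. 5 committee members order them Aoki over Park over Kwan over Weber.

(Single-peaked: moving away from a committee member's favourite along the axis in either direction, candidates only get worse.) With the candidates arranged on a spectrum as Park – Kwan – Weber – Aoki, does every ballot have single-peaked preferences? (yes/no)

Axis positions: Park=1, Kwan=2, Weber=3, Aoki=4.
Bloc 1 (peak Kwan at position 2): ranking walks positions 2-1-3-4, expanding outward from the peak — single-peaked.
Bloc 2: ranking walks positions 1-4-3-2; Aoki is ranked above Kwan even though Kwan lies between Aoki and the peak Park on the axis — preferences dip and rise again. Not single-peaked.
Bloc 3: ranking walks positions 1-3-4-2; Weber is ranked above Kwan even though Kwan lies between Weber and the peak Park on the axis — preferences dip and rise again. Not single-peaked.
Bloc 4: ranking walks positions 3-1-4-2; Park is ranked above Kwan even though Kwan lies between Park and the peak Weber on the axis — preferences dip and rise again. Not single-peaked.
Bloc 5 (peak Kwan at position 2): ranking walks positions 2-3-1-4, expanding outward from the peak — single-peaked.
Bloc 6 (peak Kwan at position 2): ranking walks positions 2-3-4-1, expanding outward from the peak — single-peaked.
Bloc 7: ranking walks positions 4-1-2-3; Park is ranked above Weber even though Weber lies between Park and the peak Aoki on the axis — preferences dip and rise again. Not single-peaked.
Bloc 2 violates single-peakedness, so the profile is not single-peaked on this axis.

no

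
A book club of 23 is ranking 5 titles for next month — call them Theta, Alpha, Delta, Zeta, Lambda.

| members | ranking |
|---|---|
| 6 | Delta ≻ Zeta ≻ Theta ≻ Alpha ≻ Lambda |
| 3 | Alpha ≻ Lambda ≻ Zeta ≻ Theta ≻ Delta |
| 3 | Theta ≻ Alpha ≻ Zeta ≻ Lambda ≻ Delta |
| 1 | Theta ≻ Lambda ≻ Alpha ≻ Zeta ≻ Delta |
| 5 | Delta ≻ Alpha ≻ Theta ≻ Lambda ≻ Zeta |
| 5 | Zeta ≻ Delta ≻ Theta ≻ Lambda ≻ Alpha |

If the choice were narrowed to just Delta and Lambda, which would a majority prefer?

Ballots ranking Delta above Lambda: 6 + 5 + 5 = 16.
Ballots ranking Lambda above Delta: 23 − 16 = 7.
Delta wins the head-to-head 16–7.

Delta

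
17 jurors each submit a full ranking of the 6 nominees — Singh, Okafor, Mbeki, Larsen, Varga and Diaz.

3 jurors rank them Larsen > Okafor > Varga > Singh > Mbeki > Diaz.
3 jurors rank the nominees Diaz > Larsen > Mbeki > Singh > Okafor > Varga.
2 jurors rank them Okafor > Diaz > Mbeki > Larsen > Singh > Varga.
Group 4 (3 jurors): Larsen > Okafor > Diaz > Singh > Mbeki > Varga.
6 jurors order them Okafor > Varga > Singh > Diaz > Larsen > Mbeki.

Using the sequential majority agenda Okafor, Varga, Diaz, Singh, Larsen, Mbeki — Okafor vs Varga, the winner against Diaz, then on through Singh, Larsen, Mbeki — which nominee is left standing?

Round 1: Okafor vs Varga — 17–0, Okafor advances.
Round 2: Okafor vs Diaz — 14–3, Okafor advances.
Round 3: Okafor vs Singh — 14–3, Okafor advances.
Round 4: Okafor vs Larsen — 8–9, Larsen advances.
Round 5: Larsen vs Mbeki — 15–2, Larsen advances.
The agenda winner is Larsen.

Larsen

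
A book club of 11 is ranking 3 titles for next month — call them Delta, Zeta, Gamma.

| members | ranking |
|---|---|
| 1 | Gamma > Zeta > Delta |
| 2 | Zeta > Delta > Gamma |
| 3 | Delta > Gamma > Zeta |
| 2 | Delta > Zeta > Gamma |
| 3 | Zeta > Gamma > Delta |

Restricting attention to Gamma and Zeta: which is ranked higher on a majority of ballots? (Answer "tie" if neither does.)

Zeta

Ballots ranking Gamma above Zeta: 1 + 3 = 4.
Ballots ranking Zeta above Gamma: 11 − 4 = 7.
Zeta wins the head-to-head 7–4.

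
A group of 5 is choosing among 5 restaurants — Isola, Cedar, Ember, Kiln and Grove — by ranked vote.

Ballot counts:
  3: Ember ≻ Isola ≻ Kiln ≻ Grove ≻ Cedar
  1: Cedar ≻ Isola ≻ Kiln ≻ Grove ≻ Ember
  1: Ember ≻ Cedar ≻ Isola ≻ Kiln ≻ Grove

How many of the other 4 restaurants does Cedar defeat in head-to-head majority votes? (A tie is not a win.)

0

Cedar against each rival (5 friends):
Cedar–Isola: Isola 3–2.
Cedar vs Ember: 1 for Cedar, 4 for Ember — Ember by 4–1.
Cedar–Kiln: Kiln 3–2.
Cedar vs Grove: Grove wins 3–2.
Cedar beats no one; loses to Isola, Ember, Kiln, Grove — 0 pairwise wins.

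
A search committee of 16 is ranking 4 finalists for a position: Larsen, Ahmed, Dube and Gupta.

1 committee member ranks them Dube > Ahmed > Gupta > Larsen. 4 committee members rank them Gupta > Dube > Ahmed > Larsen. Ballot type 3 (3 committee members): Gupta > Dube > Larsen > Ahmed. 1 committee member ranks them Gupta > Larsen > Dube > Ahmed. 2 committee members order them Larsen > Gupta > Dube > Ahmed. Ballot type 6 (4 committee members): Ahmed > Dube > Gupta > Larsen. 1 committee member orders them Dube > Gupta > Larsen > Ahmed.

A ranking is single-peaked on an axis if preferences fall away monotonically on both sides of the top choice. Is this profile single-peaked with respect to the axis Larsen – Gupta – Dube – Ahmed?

yes

Axis positions: Larsen=1, Gupta=2, Dube=3, Ahmed=4.
Ballot type 1 (peak Dube at position 3): ranking walks positions 3-4-2-1, expanding outward from the peak — single-peaked.
Ballot type 2 (peak Gupta at position 2): ranking walks positions 2-3-4-1, expanding outward from the peak — single-peaked.
Ballot type 3 (peak Gupta at position 2): ranking walks positions 2-3-1-4, expanding outward from the peak — single-peaked.
Ballot type 4 (peak Gupta at position 2): ranking walks positions 2-1-3-4, expanding outward from the peak — single-peaked.
Ballot type 5 (peak Larsen at position 1): ranking walks positions 1-2-3-4, expanding outward from the peak — single-peaked.
Ballot type 6 (peak Ahmed at position 4): ranking walks positions 4-3-2-1, expanding outward from the peak — single-peaked.
Ballot type 7 (peak Dube at position 3): ranking walks positions 3-2-1-4, expanding outward from the peak — single-peaked.
Every ranking is single-peaked on this axis.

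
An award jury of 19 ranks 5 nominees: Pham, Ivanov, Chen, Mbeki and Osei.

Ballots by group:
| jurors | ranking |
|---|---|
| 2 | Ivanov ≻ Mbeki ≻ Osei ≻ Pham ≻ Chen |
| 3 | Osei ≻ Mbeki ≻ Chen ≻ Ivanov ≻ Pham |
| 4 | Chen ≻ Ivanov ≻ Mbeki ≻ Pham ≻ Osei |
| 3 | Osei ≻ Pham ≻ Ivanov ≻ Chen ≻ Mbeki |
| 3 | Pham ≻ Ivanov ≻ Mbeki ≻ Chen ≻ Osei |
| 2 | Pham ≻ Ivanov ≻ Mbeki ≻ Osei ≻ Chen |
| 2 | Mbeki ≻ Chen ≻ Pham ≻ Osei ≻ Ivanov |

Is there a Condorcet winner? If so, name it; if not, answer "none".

none

Pairwise majorities:
Pham vs Ivanov: Pham, 10–9.
Pham vs Chen: Pham wins 10–9.
Pham vs Mbeki: Pham is ranked higher on 3+3+2 = 8 ballots, Mbeki on 11. Mbeki wins 11–8.
Pham vs Osei: Pham wins 11–8.
Ivanov–Chen: Ivanov 10–9.
Ivanov vs Mbeki: 2+4+3+3+2 = 14 for Ivanov, 5 for Mbeki — Ivanov by 14–5.
Ivanov vs Osei: Ivanov preferred on 2+4+3+2 = 11 ballots; Ivanov wins 11–8.
Chen vs Mbeki: Mbeki, 12–7.
Chen vs Osei: 9 to 10, Osei.
Mbeki vs Osei: Mbeki, 13–6.
Each nominee drops at least one matchup (Pham loses to Mbeki; Ivanov loses to Pham; Chen loses to Pham; Mbeki loses to Ivanov; Osei loses to Pham); the cycle Pham → Ivanov → Mbeki → Pham rules out a Condorcet winner.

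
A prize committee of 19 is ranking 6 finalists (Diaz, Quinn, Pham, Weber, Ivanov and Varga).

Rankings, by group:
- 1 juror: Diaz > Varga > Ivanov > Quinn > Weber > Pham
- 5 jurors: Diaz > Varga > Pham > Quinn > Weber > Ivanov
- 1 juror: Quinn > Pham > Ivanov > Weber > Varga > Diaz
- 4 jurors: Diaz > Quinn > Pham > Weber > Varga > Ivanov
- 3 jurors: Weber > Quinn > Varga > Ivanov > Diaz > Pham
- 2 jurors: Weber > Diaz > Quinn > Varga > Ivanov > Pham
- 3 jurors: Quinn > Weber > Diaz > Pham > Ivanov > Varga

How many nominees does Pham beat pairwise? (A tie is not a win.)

2

Pham against each rival (19 jurors):
Pham vs Diaz: 1 to 18, Diaz.
Pham vs Quinn: 5 to 14, Quinn.
Pham vs Weber: Pham wins 10–9.
Pham–Ivanov: Pham 13–6.
Pham vs Varga: Varga wins 11–8.
Pham beats Weber, Ivanov; loses to Diaz, Quinn, Varga — 2 pairwise wins.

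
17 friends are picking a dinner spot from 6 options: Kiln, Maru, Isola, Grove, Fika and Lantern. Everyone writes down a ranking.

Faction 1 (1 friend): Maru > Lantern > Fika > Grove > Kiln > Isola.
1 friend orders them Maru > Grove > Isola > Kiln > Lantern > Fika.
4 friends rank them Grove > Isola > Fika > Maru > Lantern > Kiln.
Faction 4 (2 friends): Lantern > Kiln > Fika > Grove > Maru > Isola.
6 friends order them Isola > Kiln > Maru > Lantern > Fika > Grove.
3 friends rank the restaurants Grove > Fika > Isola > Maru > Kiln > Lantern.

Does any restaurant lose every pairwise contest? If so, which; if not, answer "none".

none

Pairwise majorities:
Kiln vs Maru: Maru, 9–8.
Kiln vs Isola: 3 to 14, Isola.
Kiln vs Grove: Grove wins 9–8.
Kiln vs Fika: Kiln, 9–8.
Kiln vs Lantern: Kiln, 10–7.
Maru vs Isola: Isola, 13–4.
Maru vs Grove: 8 to 9, Grove.
Maru vs Fika: Fika, 9–8.
Maru vs Lantern: Maru preferred on 1+1+4+6+3 = 15 ballots; Maru wins 15–2.
Isola vs Grove: Grove wins 11–6.
Isola–Fika: Isola 11–6.
Isola vs Lantern: Isola is ranked higher on 1+4+6+3 = 14 ballots, Lantern on 3. Isola wins 14–3.
Grove vs Fika: 8 to 9, Fika.
Grove–Lantern: Lantern 9–8.
Fika vs Lantern: Fika is ranked higher on 4+3 = 7 ballots, Lantern on 10. Lantern wins 10–7.
Every restaurant wins at least one matchup (Kiln beats Fika; Maru beats Kiln; Isola beats Kiln; Grove beats Kiln; Fika beats Maru; Lantern beats Grove), so there is no Condorcet loser.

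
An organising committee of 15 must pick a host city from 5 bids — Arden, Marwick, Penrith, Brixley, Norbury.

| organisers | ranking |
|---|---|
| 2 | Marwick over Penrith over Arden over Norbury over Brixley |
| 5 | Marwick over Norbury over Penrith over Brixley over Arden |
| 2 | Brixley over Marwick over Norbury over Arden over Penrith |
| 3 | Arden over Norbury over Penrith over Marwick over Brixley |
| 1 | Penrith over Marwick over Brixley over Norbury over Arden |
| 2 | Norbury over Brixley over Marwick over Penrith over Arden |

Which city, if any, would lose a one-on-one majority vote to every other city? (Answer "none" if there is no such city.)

Pairwise majorities:
Arden vs Marwick: Marwick, 12–3.
Arden vs Penrith: 2+3 = 5 for Arden, 10 for Penrith — Penrith by 10–5.
Arden vs Brixley: Brixley, 10–5.
Arden vs Norbury: Arden preferred on 2+3 = 5 ballots; Norbury wins 10–5.
Marwick vs Penrith: Marwick wins 11–4.
Marwick vs Brixley: 2+5+3+1 = 11 for Marwick, 4 for Brixley — Marwick by 11–4.
Marwick vs Norbury: Marwick preferred on 2+5+2+1 = 10 ballots; Marwick wins 10–5.
Penrith–Brixley: Penrith 11–4.
Penrith vs Norbury: Norbury, 12–3.
Brixley vs Norbury: 2+1 = 3 for Brixley, 12 for Norbury — Norbury by 12–3.
Arden loses to every other city — it is the Condorcet loser.

Arden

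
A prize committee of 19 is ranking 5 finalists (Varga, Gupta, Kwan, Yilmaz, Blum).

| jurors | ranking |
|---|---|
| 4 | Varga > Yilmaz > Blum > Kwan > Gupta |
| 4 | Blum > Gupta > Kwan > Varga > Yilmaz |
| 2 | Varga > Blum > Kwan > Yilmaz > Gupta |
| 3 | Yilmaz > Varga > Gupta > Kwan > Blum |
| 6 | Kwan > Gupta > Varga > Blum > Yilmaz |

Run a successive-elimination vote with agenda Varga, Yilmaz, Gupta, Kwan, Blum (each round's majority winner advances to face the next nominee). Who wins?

Blum

Round 1: Varga vs Yilmaz — 16–3, Varga advances.
Round 2: Varga vs Gupta — 9–10, Gupta advances.
Round 3: Gupta vs Kwan — 7–12, Kwan advances.
Round 4: Kwan vs Blum — 9–10, Blum advances.
Blum survives the agenda.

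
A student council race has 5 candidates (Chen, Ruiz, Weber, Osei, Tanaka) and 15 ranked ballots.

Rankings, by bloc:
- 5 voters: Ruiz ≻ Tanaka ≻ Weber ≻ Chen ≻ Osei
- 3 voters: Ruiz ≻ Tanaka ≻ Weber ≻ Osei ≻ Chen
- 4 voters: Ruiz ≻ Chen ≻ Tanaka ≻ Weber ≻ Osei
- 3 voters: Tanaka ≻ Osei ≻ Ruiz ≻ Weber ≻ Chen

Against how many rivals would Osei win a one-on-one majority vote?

0

Osei against each rival (15 voters):
Osei vs Chen: Chen, 9–6.
Osei vs Ruiz: 3 for Osei, 12 for Ruiz — Ruiz by 12–3.
Osei vs Weber: 3 to 12, Weber.
Osei vs Tanaka: Osei preferred on 0 ballots; Tanaka wins 15–0.
Osei beats no one; loses to Chen, Ruiz, Weber, Tanaka — 0 pairwise wins.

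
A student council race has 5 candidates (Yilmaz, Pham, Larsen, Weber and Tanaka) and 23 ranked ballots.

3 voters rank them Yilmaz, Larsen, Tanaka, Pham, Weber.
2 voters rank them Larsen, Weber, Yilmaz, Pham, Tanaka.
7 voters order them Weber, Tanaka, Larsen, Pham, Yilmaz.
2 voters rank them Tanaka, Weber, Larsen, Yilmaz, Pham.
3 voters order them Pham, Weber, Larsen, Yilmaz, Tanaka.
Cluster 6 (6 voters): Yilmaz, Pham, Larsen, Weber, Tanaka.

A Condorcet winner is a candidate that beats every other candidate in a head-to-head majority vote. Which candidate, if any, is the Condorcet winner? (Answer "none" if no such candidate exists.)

none

Pairwise majorities:
Yilmaz–Pham: Yilmaz 13–10.
Yilmaz–Larsen: Larsen 14–9.
Yilmaz vs Weber: Weber, 14–9.
Yilmaz–Tanaka: Yilmaz 14–9.
Pham vs Larsen: Larsen, 14–9.
Pham–Weber: Pham 12–11.
Pham–Tanaka: Tanaka 12–11.
Larsen–Weber: Weber 12–11.
Larsen vs Tanaka: Larsen wins 14–9.
Weber–Tanaka: Weber 18–5.
No candidate is unbeaten: Yilmaz loses to Larsen; Pham loses to Yilmaz; Larsen loses to Weber; Weber loses to Pham; Tanaka loses to Yilmaz. In particular Yilmaz → Pham → Weber → Yilmaz is a majority cycle — no Condorcet winner exists.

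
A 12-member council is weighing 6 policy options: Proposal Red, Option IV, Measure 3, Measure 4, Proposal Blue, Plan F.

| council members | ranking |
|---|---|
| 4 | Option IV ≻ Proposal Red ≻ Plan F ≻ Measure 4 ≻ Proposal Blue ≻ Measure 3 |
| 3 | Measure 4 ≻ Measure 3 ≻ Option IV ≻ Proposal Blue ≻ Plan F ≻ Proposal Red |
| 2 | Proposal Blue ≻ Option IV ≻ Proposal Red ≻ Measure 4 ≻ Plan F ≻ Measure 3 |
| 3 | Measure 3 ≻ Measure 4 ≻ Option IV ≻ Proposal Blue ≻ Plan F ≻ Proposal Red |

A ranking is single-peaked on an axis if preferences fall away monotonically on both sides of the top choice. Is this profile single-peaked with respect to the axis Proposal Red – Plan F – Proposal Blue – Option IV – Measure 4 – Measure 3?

no

Axis positions: Proposal Red=1, Plan F=2, Proposal Blue=3, Option IV=4, Measure 4=5, Measure 3=6.
Type 1: ranking walks positions 4-1-2-5-3-6; Proposal Red is ranked above Proposal Blue even though Proposal Blue lies between Proposal Red and the peak Option IV on the axis — preferences dip and rise again. Not single-peaked.
Type 2 (peak Measure 4 at position 5): ranking walks positions 5-6-4-3-2-1, expanding outward from the peak — single-peaked.
Type 3: ranking walks positions 3-4-1-5-2-6; Proposal Red is ranked above Plan F even though Plan F lies between Proposal Red and the peak Proposal Blue on the axis — preferences dip and rise again. Not single-peaked.
Type 4 (peak Measure 3 at position 6): ranking walks positions 6-5-4-3-2-1, expanding outward from the peak — single-peaked.
Type 1 violates single-peakedness, so the profile is not single-peaked on this axis.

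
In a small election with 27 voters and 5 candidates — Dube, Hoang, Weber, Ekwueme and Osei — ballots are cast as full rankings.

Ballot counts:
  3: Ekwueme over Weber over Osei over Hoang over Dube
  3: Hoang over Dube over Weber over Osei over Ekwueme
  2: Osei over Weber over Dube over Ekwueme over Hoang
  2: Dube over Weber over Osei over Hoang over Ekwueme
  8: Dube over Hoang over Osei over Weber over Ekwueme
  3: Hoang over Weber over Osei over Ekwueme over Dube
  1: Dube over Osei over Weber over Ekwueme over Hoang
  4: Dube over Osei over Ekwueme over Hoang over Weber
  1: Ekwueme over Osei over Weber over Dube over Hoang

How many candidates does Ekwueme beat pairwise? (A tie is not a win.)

0

Ekwueme against each rival (27 voters):
Ekwueme vs Dube: Dube wins 20–7.
Ekwueme vs Hoang: 3+2+1+4+1 = 11 for Ekwueme, 16 for Hoang — Hoang by 16–11.
Ekwueme–Weber: Weber 19–8.
Ekwueme vs Osei: Osei wins 23–4.
Ekwueme beats no one; loses to Dube, Hoang, Weber, Osei — 0 pairwise wins.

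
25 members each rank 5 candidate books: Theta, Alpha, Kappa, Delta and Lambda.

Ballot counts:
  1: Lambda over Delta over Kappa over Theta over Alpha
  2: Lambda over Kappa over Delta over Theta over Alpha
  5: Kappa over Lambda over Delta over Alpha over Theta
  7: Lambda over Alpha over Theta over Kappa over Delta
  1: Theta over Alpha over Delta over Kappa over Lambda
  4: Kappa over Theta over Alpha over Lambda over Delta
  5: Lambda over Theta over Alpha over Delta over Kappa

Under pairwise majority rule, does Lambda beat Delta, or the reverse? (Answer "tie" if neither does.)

Lambda

Ballots ranking Lambda above Delta: 1 + 2 + 5 + 7 + 4 + 5 = 24.
Ballots ranking Delta above Lambda: 25 − 24 = 1.
Lambda wins the head-to-head 24–1.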